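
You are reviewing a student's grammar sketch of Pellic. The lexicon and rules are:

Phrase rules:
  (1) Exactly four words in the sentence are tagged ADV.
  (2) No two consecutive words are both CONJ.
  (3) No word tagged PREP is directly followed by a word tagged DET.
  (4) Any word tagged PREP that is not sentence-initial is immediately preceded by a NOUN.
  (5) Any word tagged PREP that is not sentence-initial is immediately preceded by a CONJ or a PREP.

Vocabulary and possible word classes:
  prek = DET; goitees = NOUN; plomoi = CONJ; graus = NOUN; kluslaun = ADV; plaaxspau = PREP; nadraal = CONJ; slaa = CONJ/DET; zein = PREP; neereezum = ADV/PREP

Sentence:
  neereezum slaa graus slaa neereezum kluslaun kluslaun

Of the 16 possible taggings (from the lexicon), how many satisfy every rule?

4

Candidates per position — 1:neereezum {ADV,PREP}; 2:slaa {CONJ,DET}; 3:graus {NOUN}; 4:slaa {CONJ,DET}; 5:neereezum {ADV,PREP}; 6:kluslaun {ADV}; 7:kluslaun {ADV}.
There are 16 candidate sequences in total.
The sequences that satisfy every rule: ADV CONJ NOUN CONJ ADV ADV ADV; ADV CONJ NOUN DET ADV ADV ADV; ADV DET NOUN CONJ ADV ADV ADV; ADV DET NOUN DET ADV ADV ADV.
Count = 4.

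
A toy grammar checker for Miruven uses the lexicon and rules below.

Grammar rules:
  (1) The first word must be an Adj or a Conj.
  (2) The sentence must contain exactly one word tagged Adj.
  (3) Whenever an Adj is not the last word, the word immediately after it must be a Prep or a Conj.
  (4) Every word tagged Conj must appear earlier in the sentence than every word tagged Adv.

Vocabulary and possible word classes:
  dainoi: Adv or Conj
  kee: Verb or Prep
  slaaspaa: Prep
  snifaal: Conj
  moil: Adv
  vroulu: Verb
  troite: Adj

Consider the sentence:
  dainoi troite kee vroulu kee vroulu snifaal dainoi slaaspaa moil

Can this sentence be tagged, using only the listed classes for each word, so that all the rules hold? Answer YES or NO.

Candidates per position — 1:dainoi {Adv,Conj}; 2:troite {Adj}; 3:kee {Verb,Prep}; 4:vroulu {Verb}; 5:kee {Verb,Prep}; 6:vroulu {Verb}; 7:snifaal {Conj}; 8:dainoi {Adv,Conj}; 9:slaaspaa {Prep}; 10:moil {Adv}.
One satisfying assignment: Conj Adj Prep Verb Prep Verb Conj Adv Prep Adv.
Verifying each rule — rule 1 ok; rule 2 ok; rule 3 ok; rule 4 ok.

YES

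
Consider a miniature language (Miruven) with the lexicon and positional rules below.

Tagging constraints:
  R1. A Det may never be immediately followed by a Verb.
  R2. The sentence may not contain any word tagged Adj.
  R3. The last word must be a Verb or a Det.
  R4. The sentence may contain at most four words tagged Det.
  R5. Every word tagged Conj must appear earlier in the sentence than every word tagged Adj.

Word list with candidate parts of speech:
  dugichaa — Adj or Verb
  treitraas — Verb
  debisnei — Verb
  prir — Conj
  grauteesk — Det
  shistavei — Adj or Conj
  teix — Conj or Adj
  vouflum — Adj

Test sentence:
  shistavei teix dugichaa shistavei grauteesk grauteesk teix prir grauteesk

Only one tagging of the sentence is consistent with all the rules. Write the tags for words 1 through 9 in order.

Candidates per position — 1:shistavei {Adj,Conj}; 2:teix {Conj,Adj}; 3:dugichaa {Adj,Verb}; 4:shistavei {Adj,Conj}; 5:grauteesk {Det}; 6:grauteesk {Det}; 7:teix {Conj,Adj}; 8:prir {Conj}; 9:grauteesk {Det}.
Position 1: Adj is ruled out by rule 2; that leaves Conj.
Position 2: Adj is ruled out by rule 2; that leaves Conj.
Position 3: Adj is ruled out by rule 2; that leaves Verb.
Position 4: Adj is ruled out by rule 2; that leaves Conj.
Position 7: Adj is ruled out by rule 2; that leaves Conj.
That leaves exactly one tagging: Conj Conj Verb Conj Det Det Conj Conj Det.
Checking: rule 1 ok; rule 2 ok; rule 3 ok; rule 4 ok; rule 5 ok.

Conj Conj Verb Conj Det Det Conj Conj Det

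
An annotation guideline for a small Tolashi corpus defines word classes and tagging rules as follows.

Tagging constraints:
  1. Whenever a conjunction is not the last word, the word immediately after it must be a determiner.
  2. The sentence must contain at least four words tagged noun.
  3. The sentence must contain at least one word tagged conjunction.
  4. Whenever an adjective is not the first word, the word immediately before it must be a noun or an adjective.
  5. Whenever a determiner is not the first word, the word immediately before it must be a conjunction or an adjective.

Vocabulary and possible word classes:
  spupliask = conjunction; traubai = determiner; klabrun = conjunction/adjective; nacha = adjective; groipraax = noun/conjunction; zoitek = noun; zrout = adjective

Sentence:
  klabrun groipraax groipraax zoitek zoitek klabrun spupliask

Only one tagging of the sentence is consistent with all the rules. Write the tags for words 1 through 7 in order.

Candidates per position — 1:klabrun {conjunction,adjective}; 2:groipraax {noun,conjunction}; 3:groipraax {noun,conjunction}; 4:zoitek {noun}; 5:zoitek {noun}; 6:klabrun {conjunction,adjective}; 7:spupliask {conjunction}.
If word 1 were conjunction, no tagging could satisfy rule 1; so word 1 is adjective.
If word 2 were conjunction, no tagging could satisfy rule 1; so word 2 is noun.
If word 3 were conjunction, no tagging could satisfy rule 1; so word 3 is noun.
If word 6 were conjunction, no tagging could satisfy rule 1; so word 6 is adjective.
So the tagging must be: adjective noun noun noun noun adjective conjunction.
Verifying each rule — rule 1 ✓; rule 2 ✓; rule 3 ✓; rule 4 ✓; rule 5 ✓.

adjective noun noun noun noun adjective conjunction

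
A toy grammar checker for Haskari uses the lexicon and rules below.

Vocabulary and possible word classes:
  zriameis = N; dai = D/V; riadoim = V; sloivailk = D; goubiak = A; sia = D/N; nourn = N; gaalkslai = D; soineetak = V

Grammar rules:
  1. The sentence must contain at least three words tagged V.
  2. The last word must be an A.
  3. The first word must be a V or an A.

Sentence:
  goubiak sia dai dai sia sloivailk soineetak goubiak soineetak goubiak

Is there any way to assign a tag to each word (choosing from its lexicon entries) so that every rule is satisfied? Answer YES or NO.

YES

Candidates per position — 1:goubiak {A}; 2:sia {D,N}; 3:dai {D,V}; 4:dai {D,V}; 5:sia {D,N}; 6:sloivailk {D}; 7:soineetak {V}; 8:goubiak {A}; 9:soineetak {V}; 10:goubiak {A}.
One satisfying assignment: A D V V N D V A V A.
Check: rule 1 satisfied; rule 2 satisfied; rule 3 satisfied.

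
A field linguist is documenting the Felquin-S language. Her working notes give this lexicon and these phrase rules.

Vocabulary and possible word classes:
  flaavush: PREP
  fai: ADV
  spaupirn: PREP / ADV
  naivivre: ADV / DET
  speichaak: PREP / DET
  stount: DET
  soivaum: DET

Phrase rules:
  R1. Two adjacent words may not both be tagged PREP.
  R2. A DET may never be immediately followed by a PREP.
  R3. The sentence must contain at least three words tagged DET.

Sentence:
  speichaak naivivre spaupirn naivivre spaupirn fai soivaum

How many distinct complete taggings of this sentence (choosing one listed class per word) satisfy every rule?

Candidates per position — 1:speichaak {PREP,DET}; 2:naivivre {ADV,DET}; 3:spaupirn {PREP,ADV}; 4:naivivre {ADV,DET}; 5:spaupirn {PREP,ADV}; 6:fai {ADV}; 7:soivaum {DET}.
There are 32 candidate sequences in total.
Checking each against the rules leaves 6 sequences.
Count = 6.

6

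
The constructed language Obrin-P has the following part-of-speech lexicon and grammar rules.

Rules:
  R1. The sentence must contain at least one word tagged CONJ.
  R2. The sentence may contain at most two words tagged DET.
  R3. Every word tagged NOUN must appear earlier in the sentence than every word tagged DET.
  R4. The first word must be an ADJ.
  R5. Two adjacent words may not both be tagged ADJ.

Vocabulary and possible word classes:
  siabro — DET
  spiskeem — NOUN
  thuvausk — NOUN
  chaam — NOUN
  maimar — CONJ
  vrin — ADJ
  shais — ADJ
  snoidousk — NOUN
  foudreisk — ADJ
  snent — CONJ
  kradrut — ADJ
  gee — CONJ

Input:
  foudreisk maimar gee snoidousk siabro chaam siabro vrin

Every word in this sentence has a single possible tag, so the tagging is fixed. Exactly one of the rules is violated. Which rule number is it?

Fixed tagging: ADJ CONJ CONJ NOUN DET NOUN DET ADJ.
Rule check: R1 ✓, R2 ✓, R3 ✗, R4 ✓, R5 ✓.
Only rule 3 fails.

3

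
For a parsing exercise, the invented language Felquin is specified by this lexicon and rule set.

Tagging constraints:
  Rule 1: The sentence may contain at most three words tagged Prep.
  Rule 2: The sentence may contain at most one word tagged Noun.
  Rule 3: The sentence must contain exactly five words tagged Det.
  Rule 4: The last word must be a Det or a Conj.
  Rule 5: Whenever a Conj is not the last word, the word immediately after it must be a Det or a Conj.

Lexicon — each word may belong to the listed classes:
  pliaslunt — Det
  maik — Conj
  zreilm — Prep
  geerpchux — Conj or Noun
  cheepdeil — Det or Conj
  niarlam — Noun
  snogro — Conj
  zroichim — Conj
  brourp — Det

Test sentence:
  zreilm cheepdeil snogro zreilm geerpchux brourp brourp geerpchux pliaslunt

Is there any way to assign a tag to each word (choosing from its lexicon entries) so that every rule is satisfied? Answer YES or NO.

NO

Candidates per position — 1:zreilm {Prep}; 2:cheepdeil {Det,Conj}; 3:snogro {Conj}; 4:zreilm {Prep}; 5:geerpchux {Conj,Noun}; 6:brourp {Det}; 7:brourp {Det}; 8:geerpchux {Conj,Noun}; 9:pliaslunt {Det}.
Rule 3 cannot be satisfied by any choice of tags from the lexicon.
So there is no consistent tagging.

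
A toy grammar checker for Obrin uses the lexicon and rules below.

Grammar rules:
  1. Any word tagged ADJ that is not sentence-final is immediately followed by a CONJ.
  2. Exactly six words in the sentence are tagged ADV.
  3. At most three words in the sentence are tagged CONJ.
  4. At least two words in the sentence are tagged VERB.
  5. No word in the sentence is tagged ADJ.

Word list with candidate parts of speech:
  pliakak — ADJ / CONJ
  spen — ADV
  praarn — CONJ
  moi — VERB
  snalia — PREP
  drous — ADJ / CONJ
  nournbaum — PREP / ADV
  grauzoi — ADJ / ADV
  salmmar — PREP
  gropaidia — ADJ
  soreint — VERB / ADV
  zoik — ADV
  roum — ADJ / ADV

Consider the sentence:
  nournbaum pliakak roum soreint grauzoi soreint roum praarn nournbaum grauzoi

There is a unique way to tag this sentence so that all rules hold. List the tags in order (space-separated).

Candidates per position — 1:nournbaum {PREP,ADV}; 2:pliakak {ADJ,CONJ}; 3:roum {ADJ,ADV}; 4:soreint {VERB,ADV}; 5:grauzoi {ADJ,ADV}; 6:soreint {VERB,ADV}; 7:roum {ADJ,ADV}; 8:praarn {CONJ}; 9:nournbaum {PREP,ADV}; 10:grauzoi {ADJ,ADV}.
Word 2 cannot be ADJ — rule 1 would then fail for every completion. It is CONJ.
Word 3 cannot be ADJ — rule 1 would then fail for every completion. It is ADV.
Word 4 cannot be ADV — rule 4 would then fail for every completion. It is VERB.
Word 5 cannot be ADJ — rule 1 would then fail for every completion. It is ADV.
Word 6 cannot be ADV — rule 4 would then fail for every completion. It is VERB.
Word 7 cannot be ADJ — rule 2 would then fail for every completion. It is ADV.
Word 9 cannot be PREP — rule 2 would then fail for every completion. It is ADV.
Word 10 cannot be ADJ — rule 2 would then fail for every completion. It is ADV.
Word 1 cannot be PREP — rule 2 would then fail for every completion. It is ADV.
So the tagging must be: ADV CONJ ADV VERB ADV VERB ADV CONJ ADV ADV.
Verifying each rule — rule 1 ✓; rule 2 ✓; rule 3 ✓; rule 4 ✓; rule 5 ✓.

ADV CONJ ADV VERB ADV VERB ADV CONJ ADV ADV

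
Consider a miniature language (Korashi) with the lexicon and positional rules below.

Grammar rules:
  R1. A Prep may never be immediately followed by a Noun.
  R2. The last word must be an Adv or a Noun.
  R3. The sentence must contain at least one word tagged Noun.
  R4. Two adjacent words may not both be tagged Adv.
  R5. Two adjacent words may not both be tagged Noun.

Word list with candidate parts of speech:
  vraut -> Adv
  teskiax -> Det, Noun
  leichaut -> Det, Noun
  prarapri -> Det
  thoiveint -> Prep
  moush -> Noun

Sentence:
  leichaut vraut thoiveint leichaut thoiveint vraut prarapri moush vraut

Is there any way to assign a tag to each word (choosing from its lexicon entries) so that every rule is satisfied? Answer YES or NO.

YES

Candidates per position — 1:leichaut {Det,Noun}; 2:vraut {Adv}; 3:thoiveint {Prep}; 4:leichaut {Det,Noun}; 5:thoiveint {Prep}; 6:vraut {Adv}; 7:prarapri {Det}; 8:moush {Noun}; 9:vraut {Adv}.
One satisfying assignment: Det Adv Prep Det Prep Adv Det Noun Adv.
Rule-by-rule: rule 1 holds; rule 2 holds; rule 3 holds; rule 4 holds; rule 5 holds.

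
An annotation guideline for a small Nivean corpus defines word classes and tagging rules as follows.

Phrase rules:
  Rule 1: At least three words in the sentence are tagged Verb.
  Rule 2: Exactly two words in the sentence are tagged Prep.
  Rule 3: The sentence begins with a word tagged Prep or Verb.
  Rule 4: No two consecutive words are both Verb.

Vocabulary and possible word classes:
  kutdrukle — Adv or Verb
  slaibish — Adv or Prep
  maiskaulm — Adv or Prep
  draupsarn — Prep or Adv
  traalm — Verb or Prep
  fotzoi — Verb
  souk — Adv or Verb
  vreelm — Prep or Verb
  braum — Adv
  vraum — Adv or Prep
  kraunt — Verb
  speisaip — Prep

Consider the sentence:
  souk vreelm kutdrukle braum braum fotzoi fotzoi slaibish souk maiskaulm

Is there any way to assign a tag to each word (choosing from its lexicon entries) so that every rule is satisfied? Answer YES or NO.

NO

Candidates per position — 1:souk {Adv,Verb}; 2:vreelm {Prep,Verb}; 3:kutdrukle {Adv,Verb}; 4:braum {Adv}; 5:braum {Adv}; 6:fotzoi {Verb}; 7:fotzoi {Verb}; 8:slaibish {Adv,Prep}; 9:souk {Adv,Verb}; 10:maiskaulm {Adv,Prep}.
Rule 4 cannot be satisfied by any choice of tags from the lexicon.
So there is no consistent tagging.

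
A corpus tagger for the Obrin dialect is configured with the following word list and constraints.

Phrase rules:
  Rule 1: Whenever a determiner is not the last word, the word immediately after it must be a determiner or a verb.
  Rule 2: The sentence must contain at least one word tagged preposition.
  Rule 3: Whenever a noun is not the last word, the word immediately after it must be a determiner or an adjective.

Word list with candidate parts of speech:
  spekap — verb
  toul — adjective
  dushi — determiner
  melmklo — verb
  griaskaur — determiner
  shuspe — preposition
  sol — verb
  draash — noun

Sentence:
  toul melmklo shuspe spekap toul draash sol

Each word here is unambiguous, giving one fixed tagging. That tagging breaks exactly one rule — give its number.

Fixed tagging: adjective verb preposition verb adjective noun verb.
Checking each rule: R1 pass, R2 pass, R3 fail.
Only rule 3 fails.

3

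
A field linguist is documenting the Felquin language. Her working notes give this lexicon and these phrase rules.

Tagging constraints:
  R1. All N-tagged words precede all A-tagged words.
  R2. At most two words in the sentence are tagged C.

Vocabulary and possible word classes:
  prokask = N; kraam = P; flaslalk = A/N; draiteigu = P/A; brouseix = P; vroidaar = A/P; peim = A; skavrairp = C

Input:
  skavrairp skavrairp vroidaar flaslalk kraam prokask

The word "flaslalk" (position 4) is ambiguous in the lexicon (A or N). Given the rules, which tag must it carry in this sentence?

Candidates per position — 1:skavrairp {C}; 2:skavrairp {C}; 3:vroidaar {A,P}; 4:flaslalk {A,N}; 5:kraam {P}; 6:prokask {N}.
If word 3 were A, no tagging could satisfy rule 1; so word 3 is P.
If word 4 were A, no tagging could satisfy rule 1; so word 4 is N.
So the tagging must be: C C P N P N.
Rule-by-rule: rule 1 ok; rule 2 ok.

N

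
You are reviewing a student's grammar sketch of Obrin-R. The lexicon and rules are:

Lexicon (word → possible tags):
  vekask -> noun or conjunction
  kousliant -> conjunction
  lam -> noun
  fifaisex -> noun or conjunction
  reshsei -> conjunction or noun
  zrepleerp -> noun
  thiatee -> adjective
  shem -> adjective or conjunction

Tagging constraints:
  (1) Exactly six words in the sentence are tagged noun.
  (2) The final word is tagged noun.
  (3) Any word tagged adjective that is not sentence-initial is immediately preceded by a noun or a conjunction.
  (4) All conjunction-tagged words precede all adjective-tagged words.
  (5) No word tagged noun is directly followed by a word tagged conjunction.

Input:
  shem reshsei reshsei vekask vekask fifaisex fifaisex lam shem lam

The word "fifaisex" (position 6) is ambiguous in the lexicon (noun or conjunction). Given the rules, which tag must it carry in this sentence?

Candidates per position — 1:shem {adjective,conjunction}; 2:reshsei {conjunction,noun}; 3:reshsei {conjunction,noun}; 4:vekask {noun,conjunction}; 5:vekask {noun,conjunction}; 6:fifaisex {noun,conjunction}; 7:fifaisex {noun,conjunction}; 8:lam {noun}; 9:shem {adjective,conjunction}; 10:lam {noun}.
At position 9, choosing conjunction makes rule 5 impossible to satisfy; hence adjective.
Position 6: the remaining choice is settled jointly with positions 1, 2, 3, 4, 5, 7 — only noun at position 6 is part of a tagging that satisfies every rule.
The unique satisfying tagging is: conjunction conjunction conjunction noun noun noun noun noun adjective noun.
Rule-by-rule: rule 1 satisfied; rule 2 satisfied; rule 3 satisfied; rule 4 satisfied; rule 5 satisfied.

noun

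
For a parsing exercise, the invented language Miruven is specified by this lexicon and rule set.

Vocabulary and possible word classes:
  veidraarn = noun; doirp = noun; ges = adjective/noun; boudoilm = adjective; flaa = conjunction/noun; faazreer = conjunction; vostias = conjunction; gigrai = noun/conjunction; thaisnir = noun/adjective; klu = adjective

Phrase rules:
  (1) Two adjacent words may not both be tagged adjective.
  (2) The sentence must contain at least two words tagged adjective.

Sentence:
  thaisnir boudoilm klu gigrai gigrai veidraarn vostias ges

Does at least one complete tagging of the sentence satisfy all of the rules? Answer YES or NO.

NO

Candidates per position — 1:thaisnir {noun,adjective}; 2:boudoilm {adjective}; 3:klu {adjective}; 4:gigrai {noun,conjunction}; 5:gigrai {noun,conjunction}; 6:veidraarn {noun}; 7:vostias {conjunction}; 8:ges {adjective,noun}.
Rule 1 cannot be satisfied by any choice of tags from the lexicon.
So there is no consistent tagging.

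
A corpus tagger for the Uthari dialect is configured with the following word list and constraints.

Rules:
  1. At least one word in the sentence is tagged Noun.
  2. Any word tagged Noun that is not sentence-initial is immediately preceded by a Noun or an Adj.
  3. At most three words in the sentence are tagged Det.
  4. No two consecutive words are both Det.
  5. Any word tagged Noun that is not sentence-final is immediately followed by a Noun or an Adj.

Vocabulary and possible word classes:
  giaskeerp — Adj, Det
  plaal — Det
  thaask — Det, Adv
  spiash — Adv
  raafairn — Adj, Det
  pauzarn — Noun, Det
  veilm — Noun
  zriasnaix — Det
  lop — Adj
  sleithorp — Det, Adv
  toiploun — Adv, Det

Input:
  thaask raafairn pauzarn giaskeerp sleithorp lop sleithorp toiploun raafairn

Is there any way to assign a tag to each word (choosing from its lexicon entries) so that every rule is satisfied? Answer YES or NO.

YES

Candidates per position — 1:thaask {Det,Adv}; 2:raafairn {Adj,Det}; 3:pauzarn {Noun,Det}; 4:giaskeerp {Adj,Det}; 5:sleithorp {Det,Adv}; 6:lop {Adj}; 7:sleithorp {Det,Adv}; 8:toiploun {Adv,Det}; 9:raafairn {Adj,Det}.
One satisfying assignment: Det Adj Noun Adj Det Adj Det Adv Adj.
Check: rule 1 ok; rule 2 ok; rule 3 ok; rule 4 ok; rule 5 ok.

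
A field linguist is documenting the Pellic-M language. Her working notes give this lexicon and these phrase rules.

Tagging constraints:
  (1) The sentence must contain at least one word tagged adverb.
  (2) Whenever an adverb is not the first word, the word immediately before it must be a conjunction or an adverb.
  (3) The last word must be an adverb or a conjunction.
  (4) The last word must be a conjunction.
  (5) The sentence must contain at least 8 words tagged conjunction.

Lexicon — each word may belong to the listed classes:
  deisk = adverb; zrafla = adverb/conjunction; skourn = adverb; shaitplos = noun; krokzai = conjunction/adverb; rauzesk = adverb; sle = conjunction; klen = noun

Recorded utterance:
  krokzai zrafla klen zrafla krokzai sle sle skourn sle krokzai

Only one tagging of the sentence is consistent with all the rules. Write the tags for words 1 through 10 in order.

Candidates per position — 1:krokzai {conjunction,adverb}; 2:zrafla {adverb,conjunction}; 3:klen {noun}; 4:zrafla {adverb,conjunction}; 5:krokzai {conjunction,adverb}; 6:sle {conjunction}; 7:sle {conjunction}; 8:skourn {adverb}; 9:sle {conjunction}; 10:krokzai {conjunction,adverb}.
If word 1 were adverb, no tagging could satisfy rule 5; so word 1 is conjunction.
If word 2 were adverb, no tagging could satisfy rule 5; so word 2 is conjunction.
If word 4 were adverb, no tagging could satisfy rule 2; so word 4 is conjunction.
If word 5 were adverb, no tagging could satisfy rule 5; so word 5 is conjunction.
If word 10 were adverb, no tagging could satisfy rule 4; so word 10 is conjunction.
That leaves exactly one tagging: conjunction conjunction noun conjunction conjunction conjunction conjunction adverb conjunction conjunction.
Check: rule 1 holds; rule 2 holds; rule 3 holds; rule 4 holds; rule 5 holds.

conjunction conjunction noun conjunction conjunction conjunction conjunction adverb conjunction conjunction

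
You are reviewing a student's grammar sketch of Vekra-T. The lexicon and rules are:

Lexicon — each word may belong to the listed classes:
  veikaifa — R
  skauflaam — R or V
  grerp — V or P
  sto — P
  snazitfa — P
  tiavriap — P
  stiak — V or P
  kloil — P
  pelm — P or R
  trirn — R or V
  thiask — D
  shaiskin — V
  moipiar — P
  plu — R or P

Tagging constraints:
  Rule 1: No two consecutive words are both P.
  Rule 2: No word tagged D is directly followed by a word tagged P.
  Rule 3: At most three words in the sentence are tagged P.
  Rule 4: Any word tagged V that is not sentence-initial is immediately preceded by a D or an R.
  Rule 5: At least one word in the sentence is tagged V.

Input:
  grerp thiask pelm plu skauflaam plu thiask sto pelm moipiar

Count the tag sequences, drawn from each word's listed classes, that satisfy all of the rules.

Candidates per position — 1:grerp {V,P}; 2:thiask {D}; 3:pelm {P,R}; 4:plu {R,P}; 5:skauflaam {R,V}; 6:plu {R,P}; 7:thiask {D}; 8:sto {P}; 9:pelm {P,R}; 10:moipiar {P}.
There are 64 candidate sequences in total.
Rule 2 cannot be satisfied by any choice of tags from the lexicon.
So there is no consistent tagging.
Count = 0.

0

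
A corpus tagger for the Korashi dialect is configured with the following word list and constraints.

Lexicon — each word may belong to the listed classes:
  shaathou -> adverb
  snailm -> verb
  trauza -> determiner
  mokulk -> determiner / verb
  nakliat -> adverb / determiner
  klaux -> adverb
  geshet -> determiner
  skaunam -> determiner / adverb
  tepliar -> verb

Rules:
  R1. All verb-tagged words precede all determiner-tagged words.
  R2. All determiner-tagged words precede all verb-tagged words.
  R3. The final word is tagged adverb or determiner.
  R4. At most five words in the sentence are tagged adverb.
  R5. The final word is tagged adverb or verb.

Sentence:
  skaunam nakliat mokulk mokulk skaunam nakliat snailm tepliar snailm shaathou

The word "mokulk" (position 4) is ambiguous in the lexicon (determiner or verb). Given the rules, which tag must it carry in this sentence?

verb

Candidates per position — 1:skaunam {determiner,adverb}; 2:nakliat {adverb,determiner}; 3:mokulk {determiner,verb}; 4:mokulk {determiner,verb}; 5:skaunam {determiner,adverb}; 6:nakliat {adverb,determiner}; 7:snailm {verb}; 8:tepliar {verb}; 9:snailm {verb}; 10:shaathou {adverb}.
Position 1: determiner is ruled out by rule 1; that leaves adverb.
Position 2: determiner is ruled out by rule 1; that leaves adverb.
Position 3: determiner is ruled out by rule 1; that leaves verb.
Position 4: determiner is ruled out by rule 1; that leaves verb.
Position 5: determiner is ruled out by rule 1; that leaves adverb.
Position 6: determiner is ruled out by rule 1; that leaves adverb.
The only consistent sequence is: adverb adverb verb verb adverb adverb verb verb verb adverb.
Check: rule 1 ✓; rule 2 ✓; rule 3 ✓; rule 4 ✓; rule 5 ✓.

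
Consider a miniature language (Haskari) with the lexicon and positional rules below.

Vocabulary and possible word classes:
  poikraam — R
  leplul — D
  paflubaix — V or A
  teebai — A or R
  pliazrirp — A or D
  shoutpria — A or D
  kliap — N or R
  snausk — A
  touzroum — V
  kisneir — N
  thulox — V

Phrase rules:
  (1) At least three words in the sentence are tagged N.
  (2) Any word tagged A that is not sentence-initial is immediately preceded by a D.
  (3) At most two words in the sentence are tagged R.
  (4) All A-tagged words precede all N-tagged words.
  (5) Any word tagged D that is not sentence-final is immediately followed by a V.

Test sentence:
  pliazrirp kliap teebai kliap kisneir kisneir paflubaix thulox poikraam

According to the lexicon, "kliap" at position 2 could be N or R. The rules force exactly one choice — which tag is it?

N

Candidates per position — 1:pliazrirp {A,D}; 2:kliap {N,R}; 3:teebai {A,R}; 4:kliap {N,R}; 5:kisneir {N}; 6:kisneir {N}; 7:paflubaix {V,A}; 8:thulox {V}; 9:poikraam {R}.
Word 1 cannot be D — rule 5 would then fail for every completion. It is A.
Word 3 cannot be A — rule 2 would then fail for every completion. It is R.
Word 4 cannot be R — rule 3 would then fail for every completion. It is N.
Word 7 cannot be A — rule 2 would then fail for every completion. It is V.
Word 2 cannot be R — rule 3 would then fail for every completion. It is N.
The only consistent sequence is: A N R N N N V V R.
Checking: rule 1 ok; rule 2 ok; rule 3 ok; rule 4 ok; rule 5 ok.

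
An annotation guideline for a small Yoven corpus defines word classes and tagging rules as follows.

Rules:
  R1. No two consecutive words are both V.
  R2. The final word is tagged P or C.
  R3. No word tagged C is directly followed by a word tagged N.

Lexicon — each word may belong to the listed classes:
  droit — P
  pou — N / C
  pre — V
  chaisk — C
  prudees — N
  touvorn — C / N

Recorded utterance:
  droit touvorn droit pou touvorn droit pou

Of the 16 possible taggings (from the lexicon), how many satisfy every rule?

Candidates per position — 1:droit {P}; 2:touvorn {C,N}; 3:droit {P}; 4:pou {N,C}; 5:touvorn {C,N}; 6:droit {P}; 7:pou {N,C}.
There are 16 candidate sequences in total.
Checking each against the rules leaves 6 sequences.
Count = 6.

6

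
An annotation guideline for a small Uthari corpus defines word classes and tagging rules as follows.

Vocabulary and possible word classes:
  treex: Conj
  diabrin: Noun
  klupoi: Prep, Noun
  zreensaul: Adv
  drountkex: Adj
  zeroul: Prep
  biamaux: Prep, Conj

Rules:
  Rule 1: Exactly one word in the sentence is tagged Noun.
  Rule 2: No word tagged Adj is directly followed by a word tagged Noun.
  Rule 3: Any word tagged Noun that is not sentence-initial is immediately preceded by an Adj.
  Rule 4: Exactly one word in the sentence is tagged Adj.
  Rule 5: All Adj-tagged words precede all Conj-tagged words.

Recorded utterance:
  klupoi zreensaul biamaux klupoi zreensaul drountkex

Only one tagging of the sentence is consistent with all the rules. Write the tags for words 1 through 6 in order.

Noun Adv Prep Prep Adv Adj

Candidates per position — 1:klupoi {Prep,Noun}; 2:zreensaul {Adv}; 3:biamaux {Prep,Conj}; 4:klupoi {Prep,Noun}; 5:zreensaul {Adv}; 6:drountkex {Adj}.
If word 3 were Conj, no tagging could satisfy rule 5; so word 3 is Prep.
If word 4 were Noun, no tagging could satisfy rule 3; so word 4 is Prep.
If word 1 were Prep, no tagging could satisfy rule 1; so word 1 is Noun.
The only consistent sequence is: Noun Adv Prep Prep Adv Adj.
Rule-by-rule: rule 1 ✓; rule 2 ✓; rule 3 ✓; rule 4 ✓; rule 5 ✓.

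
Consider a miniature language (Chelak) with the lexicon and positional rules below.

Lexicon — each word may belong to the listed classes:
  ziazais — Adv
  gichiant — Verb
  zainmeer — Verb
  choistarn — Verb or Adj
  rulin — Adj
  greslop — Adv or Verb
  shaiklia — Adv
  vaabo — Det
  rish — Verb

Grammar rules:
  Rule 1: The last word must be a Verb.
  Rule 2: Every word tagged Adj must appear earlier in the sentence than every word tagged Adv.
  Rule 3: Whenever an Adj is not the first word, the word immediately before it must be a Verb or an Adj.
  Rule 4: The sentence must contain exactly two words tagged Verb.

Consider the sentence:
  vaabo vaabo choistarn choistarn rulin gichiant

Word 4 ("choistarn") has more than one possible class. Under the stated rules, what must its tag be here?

Candidates per position — 1:vaabo {Det}; 2:vaabo {Det}; 3:choistarn {Verb,Adj}; 4:choistarn {Verb,Adj}; 5:rulin {Adj}; 6:gichiant {Verb}.
Word 3 cannot be Adj — rule 3 would then fail for every completion. It is Verb.
Word 4 cannot be Verb — rule 4 would then fail for every completion. It is Adj.
So the tagging must be: Det Det Verb Adj Adj Verb.
Rule-by-rule: rule 1 holds; rule 2 holds; rule 3 holds; rule 4 holds.

Adj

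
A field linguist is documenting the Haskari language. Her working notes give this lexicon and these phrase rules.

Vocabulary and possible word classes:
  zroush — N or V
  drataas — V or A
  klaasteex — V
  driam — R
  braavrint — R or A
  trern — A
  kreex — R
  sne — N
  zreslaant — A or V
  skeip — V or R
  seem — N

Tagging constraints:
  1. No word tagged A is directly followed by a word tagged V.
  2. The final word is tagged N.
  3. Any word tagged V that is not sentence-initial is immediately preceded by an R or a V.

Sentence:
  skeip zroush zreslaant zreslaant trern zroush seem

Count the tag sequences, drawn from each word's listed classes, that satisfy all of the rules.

8

Candidates per position — 1:skeip {V,R}; 2:zroush {N,V}; 3:zreslaant {A,V}; 4:zreslaant {A,V}; 5:trern {A}; 6:zroush {N,V}; 7:seem {N}.
There are 32 candidate sequences in total.
Checking each against the rules leaves 8 sequences.
Count = 8.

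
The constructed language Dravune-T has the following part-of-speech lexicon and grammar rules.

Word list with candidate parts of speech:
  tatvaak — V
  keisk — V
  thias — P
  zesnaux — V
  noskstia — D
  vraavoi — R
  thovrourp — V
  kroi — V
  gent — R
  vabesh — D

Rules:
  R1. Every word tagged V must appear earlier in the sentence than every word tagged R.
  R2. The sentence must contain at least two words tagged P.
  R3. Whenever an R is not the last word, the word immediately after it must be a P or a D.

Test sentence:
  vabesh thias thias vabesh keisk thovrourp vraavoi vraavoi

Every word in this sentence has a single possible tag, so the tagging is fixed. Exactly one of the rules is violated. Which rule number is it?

3

Fixed tagging: D P P D V V R R.
Checking each rule: R1 ok, R2 ok, R3 fails.
Only rule 3 fails.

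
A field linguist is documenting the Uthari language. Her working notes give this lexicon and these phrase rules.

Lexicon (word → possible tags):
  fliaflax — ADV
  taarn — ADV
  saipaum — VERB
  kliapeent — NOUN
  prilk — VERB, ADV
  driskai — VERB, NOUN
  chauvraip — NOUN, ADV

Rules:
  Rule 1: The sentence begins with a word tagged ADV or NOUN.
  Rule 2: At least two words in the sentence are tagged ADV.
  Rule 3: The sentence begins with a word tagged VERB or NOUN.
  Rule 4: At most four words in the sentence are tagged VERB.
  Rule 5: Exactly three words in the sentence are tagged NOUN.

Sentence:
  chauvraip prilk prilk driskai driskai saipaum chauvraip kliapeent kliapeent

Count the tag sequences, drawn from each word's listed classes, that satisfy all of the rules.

3

Candidates per position — 1:chauvraip {NOUN,ADV}; 2:prilk {VERB,ADV}; 3:prilk {VERB,ADV}; 4:driskai {VERB,NOUN}; 5:driskai {VERB,NOUN}; 6:saipaum {VERB}; 7:chauvraip {NOUN,ADV}; 8:kliapeent {NOUN}; 9:kliapeent {NOUN}.
There are 64 candidate sequences in total.
The sequences that satisfy every rule: NOUN VERB ADV VERB VERB VERB ADV NOUN NOUN; NOUN ADV VERB VERB VERB VERB ADV NOUN NOUN; NOUN ADV ADV VERB VERB VERB ADV NOUN NOUN.
Count = 3.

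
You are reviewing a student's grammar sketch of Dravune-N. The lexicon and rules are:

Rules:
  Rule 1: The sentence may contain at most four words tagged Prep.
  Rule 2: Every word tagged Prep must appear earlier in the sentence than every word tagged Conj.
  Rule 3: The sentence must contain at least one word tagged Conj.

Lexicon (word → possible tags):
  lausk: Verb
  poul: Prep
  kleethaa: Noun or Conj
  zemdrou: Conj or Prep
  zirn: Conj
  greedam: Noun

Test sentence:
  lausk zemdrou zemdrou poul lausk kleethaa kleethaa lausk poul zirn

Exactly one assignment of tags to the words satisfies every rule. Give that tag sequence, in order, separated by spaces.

Candidates per position — 1:lausk {Verb}; 2:zemdrou {Conj,Prep}; 3:zemdrou {Conj,Prep}; 4:poul {Prep}; 5:lausk {Verb}; 6:kleethaa {Noun,Conj}; 7:kleethaa {Noun,Conj}; 8:lausk {Verb}; 9:poul {Prep}; 10:zirn {Conj}.
Word 2 cannot be Conj — rule 2 would then fail for every completion. It is Prep.
Word 3 cannot be Conj — rule 2 would then fail for every completion. It is Prep.
Word 6 cannot be Conj — rule 2 would then fail for every completion. It is Noun.
Word 7 cannot be Conj — rule 2 would then fail for every completion. It is Noun.
The only consistent sequence is: Verb Prep Prep Prep Verb Noun Noun Verb Prep Conj.
Check: rule 1 satisfied; rule 2 satisfied; rule 3 satisfied.

Verb Prep Prep Prep Verb Noun Noun Verb Prep Conj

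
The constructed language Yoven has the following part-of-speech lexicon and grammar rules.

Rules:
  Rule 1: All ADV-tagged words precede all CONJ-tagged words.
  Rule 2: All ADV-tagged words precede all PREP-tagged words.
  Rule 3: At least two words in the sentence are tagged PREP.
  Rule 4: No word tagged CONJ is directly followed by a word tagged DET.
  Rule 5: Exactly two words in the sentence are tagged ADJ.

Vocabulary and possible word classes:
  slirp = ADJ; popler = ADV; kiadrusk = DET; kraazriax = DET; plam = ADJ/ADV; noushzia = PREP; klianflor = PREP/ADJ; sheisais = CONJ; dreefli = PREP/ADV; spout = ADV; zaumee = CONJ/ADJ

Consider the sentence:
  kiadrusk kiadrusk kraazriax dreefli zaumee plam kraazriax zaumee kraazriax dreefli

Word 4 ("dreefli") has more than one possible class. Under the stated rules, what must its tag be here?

PREP

Candidates per position — 1:kiadrusk {DET}; 2:kiadrusk {DET}; 3:kraazriax {DET}; 4:dreefli {PREP,ADV}; 5:zaumee {CONJ,ADJ}; 6:plam {ADJ,ADV}; 7:kraazriax {DET}; 8:zaumee {CONJ,ADJ}; 9:kraazriax {DET}; 10:dreefli {PREP,ADV}.
Word 4 cannot be ADV — rule 3 would then fail for every completion. It is PREP.
Word 6 cannot be ADV — rule 2 would then fail for every completion. It is ADJ.
Word 8 cannot be CONJ — rule 4 would then fail for every completion. It is ADJ.
Word 10 cannot be ADV — rule 2 would then fail for every completion. It is PREP.
Word 5 cannot be ADJ — rule 5 would then fail for every completion. It is CONJ.
That leaves exactly one tagging: DET DET DET PREP CONJ ADJ DET ADJ DET PREP.
Verifying each rule — rule 1 holds; rule 2 holds; rule 3 holds; rule 4 holds; rule 5 holds.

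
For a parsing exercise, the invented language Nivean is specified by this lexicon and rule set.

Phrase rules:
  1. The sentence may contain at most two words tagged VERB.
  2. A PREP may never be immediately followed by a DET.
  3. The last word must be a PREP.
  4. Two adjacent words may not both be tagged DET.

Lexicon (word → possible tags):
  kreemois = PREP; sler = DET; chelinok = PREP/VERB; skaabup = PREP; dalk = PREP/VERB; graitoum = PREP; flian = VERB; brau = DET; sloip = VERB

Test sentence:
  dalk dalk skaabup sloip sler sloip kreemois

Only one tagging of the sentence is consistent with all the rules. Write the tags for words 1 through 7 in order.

Candidates per position — 1:dalk {PREP,VERB}; 2:dalk {PREP,VERB}; 3:skaabup {PREP}; 4:sloip {VERB}; 5:sler {DET}; 6:sloip {VERB}; 7:kreemois {PREP}.
Position 1: tagging it VERB would leave rule 1 unsatisfiable, so it must be PREP.
Position 2: tagging it VERB would leave rule 1 unsatisfiable, so it must be PREP.
That leaves exactly one tagging: PREP PREP PREP VERB DET VERB PREP.
Verifying each rule — rule 1 satisfied; rule 2 satisfied; rule 3 satisfied; rule 4 satisfied.

PREP PREP PREP VERB DET VERB PREP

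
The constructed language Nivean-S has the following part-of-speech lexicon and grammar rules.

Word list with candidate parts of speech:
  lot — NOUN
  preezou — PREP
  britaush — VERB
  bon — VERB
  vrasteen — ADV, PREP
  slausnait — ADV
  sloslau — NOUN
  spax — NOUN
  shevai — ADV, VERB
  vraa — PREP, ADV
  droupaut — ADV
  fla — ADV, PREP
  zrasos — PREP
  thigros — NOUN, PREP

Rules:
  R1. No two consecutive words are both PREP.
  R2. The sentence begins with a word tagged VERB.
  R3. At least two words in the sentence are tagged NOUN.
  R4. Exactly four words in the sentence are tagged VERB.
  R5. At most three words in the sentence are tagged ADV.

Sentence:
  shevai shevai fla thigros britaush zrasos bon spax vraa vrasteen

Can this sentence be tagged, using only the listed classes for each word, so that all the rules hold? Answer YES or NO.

YES

Candidates per position — 1:shevai {ADV,VERB}; 2:shevai {ADV,VERB}; 3:fla {ADV,PREP}; 4:thigros {NOUN,PREP}; 5:britaush {VERB}; 6:zrasos {PREP}; 7:bon {VERB}; 8:spax {NOUN}; 9:vraa {PREP,ADV}; 10:vrasteen {ADV,PREP}.
One satisfying assignment: VERB VERB PREP NOUN VERB PREP VERB NOUN ADV PREP.
Verifying each rule — rule 1 holds; rule 2 holds; rule 3 holds; rule 4 holds; rule 5 holds.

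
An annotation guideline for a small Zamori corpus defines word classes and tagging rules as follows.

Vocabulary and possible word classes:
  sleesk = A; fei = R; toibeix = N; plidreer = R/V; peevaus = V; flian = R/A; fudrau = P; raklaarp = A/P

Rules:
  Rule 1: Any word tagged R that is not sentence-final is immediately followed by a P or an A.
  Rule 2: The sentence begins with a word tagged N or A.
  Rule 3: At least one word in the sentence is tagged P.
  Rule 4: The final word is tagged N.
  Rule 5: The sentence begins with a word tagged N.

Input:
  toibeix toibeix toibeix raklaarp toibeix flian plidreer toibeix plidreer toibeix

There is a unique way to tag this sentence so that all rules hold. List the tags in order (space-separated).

N N N P N A V N V N

Candidates per position — 1:toibeix {N}; 2:toibeix {N}; 3:toibeix {N}; 4:raklaarp {A,P}; 5:toibeix {N}; 6:flian {R,A}; 7:plidreer {R,V}; 8:toibeix {N}; 9:plidreer {R,V}; 10:toibeix {N}.
Word 4 cannot be A — rule 3 would then fail for every completion. It is P.
Word 6 cannot be R — rule 1 would then fail for every completion. It is A.
Word 7 cannot be R — rule 1 would then fail for every completion. It is V.
Word 9 cannot be R — rule 1 would then fail for every completion. It is V.
That leaves exactly one tagging: N N N P N A V N V N.
Check: rule 1 satisfied; rule 2 satisfied; rule 3 satisfied; rule 4 satisfied; rule 5 satisfied.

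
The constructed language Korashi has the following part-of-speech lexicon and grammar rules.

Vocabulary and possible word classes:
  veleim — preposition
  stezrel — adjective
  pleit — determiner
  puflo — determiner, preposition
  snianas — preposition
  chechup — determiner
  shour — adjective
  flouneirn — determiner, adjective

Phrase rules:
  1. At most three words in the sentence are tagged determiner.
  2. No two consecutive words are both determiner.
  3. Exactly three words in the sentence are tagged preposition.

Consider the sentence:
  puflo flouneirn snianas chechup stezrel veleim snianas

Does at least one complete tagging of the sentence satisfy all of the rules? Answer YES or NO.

YES

Candidates per position — 1:puflo {determiner,preposition}; 2:flouneirn {determiner,adjective}; 3:snianas {preposition}; 4:chechup {determiner}; 5:stezrel {adjective}; 6:veleim {preposition}; 7:snianas {preposition}.
One satisfying assignment: determiner adjective preposition determiner adjective preposition preposition.
Verifying each rule — rule 1 ✓; rule 2 ✓; rule 3 ✓.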